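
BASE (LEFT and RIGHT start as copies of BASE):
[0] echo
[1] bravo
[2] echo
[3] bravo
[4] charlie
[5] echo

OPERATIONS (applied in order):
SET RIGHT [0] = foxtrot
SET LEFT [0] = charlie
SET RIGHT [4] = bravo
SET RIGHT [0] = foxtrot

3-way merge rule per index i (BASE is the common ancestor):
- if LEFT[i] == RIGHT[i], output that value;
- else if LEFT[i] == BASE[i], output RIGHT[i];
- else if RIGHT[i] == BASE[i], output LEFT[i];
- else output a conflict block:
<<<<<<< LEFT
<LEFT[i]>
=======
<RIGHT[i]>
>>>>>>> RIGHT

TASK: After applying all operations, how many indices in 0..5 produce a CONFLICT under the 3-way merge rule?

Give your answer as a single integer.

Answer: 1

Derivation:
Final LEFT:  [charlie, bravo, echo, bravo, charlie, echo]
Final RIGHT: [foxtrot, bravo, echo, bravo, bravo, echo]
i=0: BASE=echo L=charlie R=foxtrot all differ -> CONFLICT
i=1: L=bravo R=bravo -> agree -> bravo
i=2: L=echo R=echo -> agree -> echo
i=3: L=bravo R=bravo -> agree -> bravo
i=4: L=charlie=BASE, R=bravo -> take RIGHT -> bravo
i=5: L=echo R=echo -> agree -> echo
Conflict count: 1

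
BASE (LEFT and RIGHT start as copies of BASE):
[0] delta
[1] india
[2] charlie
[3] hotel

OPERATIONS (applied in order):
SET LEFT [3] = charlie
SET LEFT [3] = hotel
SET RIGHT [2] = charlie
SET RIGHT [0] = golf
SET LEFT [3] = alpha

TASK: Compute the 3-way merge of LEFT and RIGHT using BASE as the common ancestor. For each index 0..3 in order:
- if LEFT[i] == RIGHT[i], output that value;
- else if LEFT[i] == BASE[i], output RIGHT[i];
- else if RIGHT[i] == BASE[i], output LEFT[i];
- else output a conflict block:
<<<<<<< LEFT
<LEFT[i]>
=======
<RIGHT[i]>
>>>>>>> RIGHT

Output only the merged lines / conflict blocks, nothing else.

Answer: golf
india
charlie
alpha

Derivation:
Final LEFT:  [delta, india, charlie, alpha]
Final RIGHT: [golf, india, charlie, hotel]
i=0: L=delta=BASE, R=golf -> take RIGHT -> golf
i=1: L=india R=india -> agree -> india
i=2: L=charlie R=charlie -> agree -> charlie
i=3: L=alpha, R=hotel=BASE -> take LEFT -> alpha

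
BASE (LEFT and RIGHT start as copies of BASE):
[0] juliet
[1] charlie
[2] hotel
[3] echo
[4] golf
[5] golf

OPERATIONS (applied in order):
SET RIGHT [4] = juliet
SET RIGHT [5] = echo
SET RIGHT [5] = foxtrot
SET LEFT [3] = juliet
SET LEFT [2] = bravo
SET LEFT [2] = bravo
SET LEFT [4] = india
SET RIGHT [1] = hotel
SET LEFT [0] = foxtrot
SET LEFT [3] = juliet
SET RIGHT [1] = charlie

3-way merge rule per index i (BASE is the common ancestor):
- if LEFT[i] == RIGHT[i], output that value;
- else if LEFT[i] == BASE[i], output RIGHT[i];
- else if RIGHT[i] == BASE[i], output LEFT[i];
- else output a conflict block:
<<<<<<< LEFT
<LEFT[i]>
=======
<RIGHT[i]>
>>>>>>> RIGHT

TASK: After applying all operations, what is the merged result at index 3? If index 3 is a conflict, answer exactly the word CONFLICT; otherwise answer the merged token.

Answer: juliet

Derivation:
Final LEFT:  [foxtrot, charlie, bravo, juliet, india, golf]
Final RIGHT: [juliet, charlie, hotel, echo, juliet, foxtrot]
i=0: L=foxtrot, R=juliet=BASE -> take LEFT -> foxtrot
i=1: L=charlie R=charlie -> agree -> charlie
i=2: L=bravo, R=hotel=BASE -> take LEFT -> bravo
i=3: L=juliet, R=echo=BASE -> take LEFT -> juliet
i=4: BASE=golf L=india R=juliet all differ -> CONFLICT
i=5: L=golf=BASE, R=foxtrot -> take RIGHT -> foxtrot
Index 3 -> juliet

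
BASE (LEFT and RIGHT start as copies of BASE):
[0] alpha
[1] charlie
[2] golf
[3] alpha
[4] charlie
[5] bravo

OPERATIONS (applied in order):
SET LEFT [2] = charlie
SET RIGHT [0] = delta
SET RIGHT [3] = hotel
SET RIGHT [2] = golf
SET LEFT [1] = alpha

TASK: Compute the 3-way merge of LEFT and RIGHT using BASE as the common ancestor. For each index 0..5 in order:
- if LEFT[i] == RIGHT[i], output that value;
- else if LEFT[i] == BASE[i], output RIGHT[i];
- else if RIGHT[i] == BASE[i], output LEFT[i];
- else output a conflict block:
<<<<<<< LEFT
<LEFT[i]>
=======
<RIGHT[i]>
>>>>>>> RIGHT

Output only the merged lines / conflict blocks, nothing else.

Final LEFT:  [alpha, alpha, charlie, alpha, charlie, bravo]
Final RIGHT: [delta, charlie, golf, hotel, charlie, bravo]
i=0: L=alpha=BASE, R=delta -> take RIGHT -> delta
i=1: L=alpha, R=charlie=BASE -> take LEFT -> alpha
i=2: L=charlie, R=golf=BASE -> take LEFT -> charlie
i=3: L=alpha=BASE, R=hotel -> take RIGHT -> hotel
i=4: L=charlie R=charlie -> agree -> charlie
i=5: L=bravo R=bravo -> agree -> bravo

Answer: delta
alpha
charlie
hotel
charlie
bravo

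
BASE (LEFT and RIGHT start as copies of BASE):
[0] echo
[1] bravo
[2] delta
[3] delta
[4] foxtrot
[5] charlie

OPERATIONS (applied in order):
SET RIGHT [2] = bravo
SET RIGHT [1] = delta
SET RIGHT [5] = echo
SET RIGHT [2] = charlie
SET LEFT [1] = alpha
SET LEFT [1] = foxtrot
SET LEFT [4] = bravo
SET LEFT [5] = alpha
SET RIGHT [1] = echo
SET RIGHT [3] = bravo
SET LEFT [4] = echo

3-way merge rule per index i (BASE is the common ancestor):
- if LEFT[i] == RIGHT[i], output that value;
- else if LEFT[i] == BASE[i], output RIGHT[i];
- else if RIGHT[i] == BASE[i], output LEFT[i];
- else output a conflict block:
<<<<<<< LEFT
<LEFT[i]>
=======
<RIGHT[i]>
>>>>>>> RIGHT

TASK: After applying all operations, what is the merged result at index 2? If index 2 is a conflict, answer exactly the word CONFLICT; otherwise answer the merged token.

Answer: charlie

Derivation:
Final LEFT:  [echo, foxtrot, delta, delta, echo, alpha]
Final RIGHT: [echo, echo, charlie, bravo, foxtrot, echo]
i=0: L=echo R=echo -> agree -> echo
i=1: BASE=bravo L=foxtrot R=echo all differ -> CONFLICT
i=2: L=delta=BASE, R=charlie -> take RIGHT -> charlie
i=3: L=delta=BASE, R=bravo -> take RIGHT -> bravo
i=4: L=echo, R=foxtrot=BASE -> take LEFT -> echo
i=5: BASE=charlie L=alpha R=echo all differ -> CONFLICT
Index 2 -> charlie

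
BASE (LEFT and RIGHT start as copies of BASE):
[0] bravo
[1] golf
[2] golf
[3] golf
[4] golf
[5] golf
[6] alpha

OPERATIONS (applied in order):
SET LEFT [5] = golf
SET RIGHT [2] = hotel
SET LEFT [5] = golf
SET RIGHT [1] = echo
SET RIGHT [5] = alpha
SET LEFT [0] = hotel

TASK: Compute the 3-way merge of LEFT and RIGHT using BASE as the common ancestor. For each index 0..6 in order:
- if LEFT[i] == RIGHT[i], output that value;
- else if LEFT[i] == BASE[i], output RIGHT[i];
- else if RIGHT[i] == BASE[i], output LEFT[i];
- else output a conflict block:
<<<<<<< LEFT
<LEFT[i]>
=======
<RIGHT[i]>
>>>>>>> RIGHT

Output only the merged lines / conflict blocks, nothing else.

Final LEFT:  [hotel, golf, golf, golf, golf, golf, alpha]
Final RIGHT: [bravo, echo, hotel, golf, golf, alpha, alpha]
i=0: L=hotel, R=bravo=BASE -> take LEFT -> hotel
i=1: L=golf=BASE, R=echo -> take RIGHT -> echo
i=2: L=golf=BASE, R=hotel -> take RIGHT -> hotel
i=3: L=golf R=golf -> agree -> golf
i=4: L=golf R=golf -> agree -> golf
i=5: L=golf=BASE, R=alpha -> take RIGHT -> alpha
i=6: L=alpha R=alpha -> agree -> alpha

Answer: hotel
echo
hotel
golf
golf
alpha
alpha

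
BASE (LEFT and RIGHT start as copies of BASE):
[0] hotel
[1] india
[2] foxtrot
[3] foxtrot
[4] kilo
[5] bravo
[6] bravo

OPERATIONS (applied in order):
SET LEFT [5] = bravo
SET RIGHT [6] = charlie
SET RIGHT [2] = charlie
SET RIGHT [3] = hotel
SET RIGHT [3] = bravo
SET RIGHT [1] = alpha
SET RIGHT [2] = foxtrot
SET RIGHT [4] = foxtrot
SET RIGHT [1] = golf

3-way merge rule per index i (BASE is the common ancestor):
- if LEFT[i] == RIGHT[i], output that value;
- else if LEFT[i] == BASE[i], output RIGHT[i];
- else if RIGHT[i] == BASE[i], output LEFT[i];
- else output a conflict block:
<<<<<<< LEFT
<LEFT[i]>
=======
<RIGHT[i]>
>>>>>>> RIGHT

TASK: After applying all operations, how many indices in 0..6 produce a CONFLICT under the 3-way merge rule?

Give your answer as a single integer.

Final LEFT:  [hotel, india, foxtrot, foxtrot, kilo, bravo, bravo]
Final RIGHT: [hotel, golf, foxtrot, bravo, foxtrot, bravo, charlie]
i=0: L=hotel R=hotel -> agree -> hotel
i=1: L=india=BASE, R=golf -> take RIGHT -> golf
i=2: L=foxtrot R=foxtrot -> agree -> foxtrot
i=3: L=foxtrot=BASE, R=bravo -> take RIGHT -> bravo
i=4: L=kilo=BASE, R=foxtrot -> take RIGHT -> foxtrot
i=5: L=bravo R=bravo -> agree -> bravo
i=6: L=bravo=BASE, R=charlie -> take RIGHT -> charlie
Conflict count: 0

Answer: 0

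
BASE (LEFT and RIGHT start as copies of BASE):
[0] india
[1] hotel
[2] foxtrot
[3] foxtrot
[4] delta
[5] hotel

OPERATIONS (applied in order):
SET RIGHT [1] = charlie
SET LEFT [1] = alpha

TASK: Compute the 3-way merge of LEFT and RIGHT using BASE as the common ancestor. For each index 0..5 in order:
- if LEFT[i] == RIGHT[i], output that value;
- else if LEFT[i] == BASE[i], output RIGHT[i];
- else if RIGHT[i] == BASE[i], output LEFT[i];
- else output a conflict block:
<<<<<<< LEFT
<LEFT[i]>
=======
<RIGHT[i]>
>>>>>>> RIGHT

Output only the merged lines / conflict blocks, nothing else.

Final LEFT:  [india, alpha, foxtrot, foxtrot, delta, hotel]
Final RIGHT: [india, charlie, foxtrot, foxtrot, delta, hotel]
i=0: L=india R=india -> agree -> india
i=1: BASE=hotel L=alpha R=charlie all differ -> CONFLICT
i=2: L=foxtrot R=foxtrot -> agree -> foxtrot
i=3: L=foxtrot R=foxtrot -> agree -> foxtrot
i=4: L=delta R=delta -> agree -> delta
i=5: L=hotel R=hotel -> agree -> hotel

Answer: india
<<<<<<< LEFT
alpha
=======
charlie
>>>>>>> RIGHT
foxtrot
foxtrot
delta
hotel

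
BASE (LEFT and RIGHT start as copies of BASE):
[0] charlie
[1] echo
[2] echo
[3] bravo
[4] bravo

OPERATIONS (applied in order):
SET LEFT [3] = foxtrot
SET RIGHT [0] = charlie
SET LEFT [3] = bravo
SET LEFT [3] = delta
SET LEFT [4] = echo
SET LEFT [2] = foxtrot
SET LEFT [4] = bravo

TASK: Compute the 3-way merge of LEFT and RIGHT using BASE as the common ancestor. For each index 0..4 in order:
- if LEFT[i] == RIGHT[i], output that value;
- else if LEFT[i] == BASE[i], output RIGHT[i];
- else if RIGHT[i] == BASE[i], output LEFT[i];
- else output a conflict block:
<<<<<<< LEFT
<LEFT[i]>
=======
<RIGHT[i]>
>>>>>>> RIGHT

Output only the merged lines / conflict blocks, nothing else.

Final LEFT:  [charlie, echo, foxtrot, delta, bravo]
Final RIGHT: [charlie, echo, echo, bravo, bravo]
i=0: L=charlie R=charlie -> agree -> charlie
i=1: L=echo R=echo -> agree -> echo
i=2: L=foxtrot, R=echo=BASE -> take LEFT -> foxtrot
i=3: L=delta, R=bravo=BASE -> take LEFT -> delta
i=4: L=bravo R=bravo -> agree -> bravo

Answer: charlie
echo
foxtrot
delta
bravo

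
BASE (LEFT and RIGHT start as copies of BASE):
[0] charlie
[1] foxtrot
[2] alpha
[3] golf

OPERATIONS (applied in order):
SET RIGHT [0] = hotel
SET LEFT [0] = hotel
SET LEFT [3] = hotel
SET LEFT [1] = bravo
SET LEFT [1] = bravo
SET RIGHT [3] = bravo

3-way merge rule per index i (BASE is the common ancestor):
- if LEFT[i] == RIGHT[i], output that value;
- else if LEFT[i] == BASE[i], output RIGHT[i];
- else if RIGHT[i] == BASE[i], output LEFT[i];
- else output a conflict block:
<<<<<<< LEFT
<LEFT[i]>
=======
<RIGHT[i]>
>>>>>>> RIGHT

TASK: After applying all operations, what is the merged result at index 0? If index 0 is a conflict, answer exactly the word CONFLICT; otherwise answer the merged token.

Final LEFT:  [hotel, bravo, alpha, hotel]
Final RIGHT: [hotel, foxtrot, alpha, bravo]
i=0: L=hotel R=hotel -> agree -> hotel
i=1: L=bravo, R=foxtrot=BASE -> take LEFT -> bravo
i=2: L=alpha R=alpha -> agree -> alpha
i=3: BASE=golf L=hotel R=bravo all differ -> CONFLICT
Index 0 -> hotel

Answer: hotel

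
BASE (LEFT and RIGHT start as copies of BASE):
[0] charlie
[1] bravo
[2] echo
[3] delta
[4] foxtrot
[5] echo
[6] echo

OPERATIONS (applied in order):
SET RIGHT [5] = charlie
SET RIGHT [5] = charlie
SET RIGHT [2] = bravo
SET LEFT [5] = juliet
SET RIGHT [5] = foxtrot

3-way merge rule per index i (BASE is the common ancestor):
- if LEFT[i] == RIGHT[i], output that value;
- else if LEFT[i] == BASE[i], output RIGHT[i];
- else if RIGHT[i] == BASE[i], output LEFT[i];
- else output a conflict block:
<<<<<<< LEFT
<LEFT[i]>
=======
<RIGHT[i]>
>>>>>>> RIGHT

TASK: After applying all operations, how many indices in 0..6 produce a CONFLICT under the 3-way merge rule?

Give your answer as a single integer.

Final LEFT:  [charlie, bravo, echo, delta, foxtrot, juliet, echo]
Final RIGHT: [charlie, bravo, bravo, delta, foxtrot, foxtrot, echo]
i=0: L=charlie R=charlie -> agree -> charlie
i=1: L=bravo R=bravo -> agree -> bravo
i=2: L=echo=BASE, R=bravo -> take RIGHT -> bravo
i=3: L=delta R=delta -> agree -> delta
i=4: L=foxtrot R=foxtrot -> agree -> foxtrot
i=5: BASE=echo L=juliet R=foxtrot all differ -> CONFLICT
i=6: L=echo R=echo -> agree -> echo
Conflict count: 1

Answer: 1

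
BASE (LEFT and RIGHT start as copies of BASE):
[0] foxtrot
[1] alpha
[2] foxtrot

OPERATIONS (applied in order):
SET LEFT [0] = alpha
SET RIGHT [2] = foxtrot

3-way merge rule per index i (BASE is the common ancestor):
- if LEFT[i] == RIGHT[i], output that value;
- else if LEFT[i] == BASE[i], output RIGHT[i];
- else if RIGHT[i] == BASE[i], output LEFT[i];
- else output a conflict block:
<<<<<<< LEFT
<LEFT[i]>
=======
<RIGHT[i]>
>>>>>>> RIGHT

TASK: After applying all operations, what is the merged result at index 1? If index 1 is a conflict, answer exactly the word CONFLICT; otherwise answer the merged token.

Final LEFT:  [alpha, alpha, foxtrot]
Final RIGHT: [foxtrot, alpha, foxtrot]
i=0: L=alpha, R=foxtrot=BASE -> take LEFT -> alpha
i=1: L=alpha R=alpha -> agree -> alpha
i=2: L=foxtrot R=foxtrot -> agree -> foxtrot
Index 1 -> alpha

Answer: alpha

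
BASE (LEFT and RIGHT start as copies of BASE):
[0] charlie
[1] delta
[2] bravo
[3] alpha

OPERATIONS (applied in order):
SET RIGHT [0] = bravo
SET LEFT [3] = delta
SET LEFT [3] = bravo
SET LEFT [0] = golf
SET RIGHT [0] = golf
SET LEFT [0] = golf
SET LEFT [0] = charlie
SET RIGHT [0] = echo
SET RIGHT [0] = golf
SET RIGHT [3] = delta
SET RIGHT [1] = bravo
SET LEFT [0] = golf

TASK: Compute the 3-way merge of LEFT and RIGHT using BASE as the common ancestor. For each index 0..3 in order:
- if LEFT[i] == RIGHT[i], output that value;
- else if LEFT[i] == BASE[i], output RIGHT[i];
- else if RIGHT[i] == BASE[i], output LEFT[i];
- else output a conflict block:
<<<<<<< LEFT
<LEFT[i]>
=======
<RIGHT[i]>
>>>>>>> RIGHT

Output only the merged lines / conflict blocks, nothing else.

Answer: golf
bravo
bravo
<<<<<<< LEFT
bravo
=======
delta
>>>>>>> RIGHT

Derivation:
Final LEFT:  [golf, delta, bravo, bravo]
Final RIGHT: [golf, bravo, bravo, delta]
i=0: L=golf R=golf -> agree -> golf
i=1: L=delta=BASE, R=bravo -> take RIGHT -> bravo
i=2: L=bravo R=bravo -> agree -> bravo
i=3: BASE=alpha L=bravo R=delta all differ -> CONFLICT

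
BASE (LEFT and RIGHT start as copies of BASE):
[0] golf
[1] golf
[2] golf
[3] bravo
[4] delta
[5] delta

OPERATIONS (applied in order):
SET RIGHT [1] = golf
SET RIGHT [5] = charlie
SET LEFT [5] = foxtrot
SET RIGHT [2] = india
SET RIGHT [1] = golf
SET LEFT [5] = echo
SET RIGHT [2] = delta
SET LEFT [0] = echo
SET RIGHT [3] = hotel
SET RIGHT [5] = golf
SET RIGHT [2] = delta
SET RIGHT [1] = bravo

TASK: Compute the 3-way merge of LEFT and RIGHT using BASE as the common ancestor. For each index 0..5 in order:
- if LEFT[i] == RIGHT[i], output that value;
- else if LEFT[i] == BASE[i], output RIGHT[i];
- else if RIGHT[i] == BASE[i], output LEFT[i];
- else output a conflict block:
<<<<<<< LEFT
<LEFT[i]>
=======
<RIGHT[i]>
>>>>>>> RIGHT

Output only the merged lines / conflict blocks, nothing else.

Answer: echo
bravo
delta
hotel
delta
<<<<<<< LEFT
echo
=======
golf
>>>>>>> RIGHT

Derivation:
Final LEFT:  [echo, golf, golf, bravo, delta, echo]
Final RIGHT: [golf, bravo, delta, hotel, delta, golf]
i=0: L=echo, R=golf=BASE -> take LEFT -> echo
i=1: L=golf=BASE, R=bravo -> take RIGHT -> bravo
i=2: L=golf=BASE, R=delta -> take RIGHT -> delta
i=3: L=bravo=BASE, R=hotel -> take RIGHT -> hotel
i=4: L=delta R=delta -> agree -> delta
i=5: BASE=delta L=echo R=golf all differ -> CONFLICT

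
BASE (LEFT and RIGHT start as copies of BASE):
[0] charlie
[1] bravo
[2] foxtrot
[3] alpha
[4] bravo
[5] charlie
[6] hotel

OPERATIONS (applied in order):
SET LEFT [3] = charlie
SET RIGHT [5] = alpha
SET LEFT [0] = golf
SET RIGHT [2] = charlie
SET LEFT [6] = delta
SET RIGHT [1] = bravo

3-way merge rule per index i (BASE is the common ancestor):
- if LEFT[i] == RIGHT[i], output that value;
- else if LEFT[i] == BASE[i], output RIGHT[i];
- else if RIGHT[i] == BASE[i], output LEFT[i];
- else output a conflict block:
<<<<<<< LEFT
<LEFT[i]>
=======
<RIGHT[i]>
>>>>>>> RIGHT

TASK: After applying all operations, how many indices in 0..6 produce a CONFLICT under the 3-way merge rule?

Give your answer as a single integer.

Final LEFT:  [golf, bravo, foxtrot, charlie, bravo, charlie, delta]
Final RIGHT: [charlie, bravo, charlie, alpha, bravo, alpha, hotel]
i=0: L=golf, R=charlie=BASE -> take LEFT -> golf
i=1: L=bravo R=bravo -> agree -> bravo
i=2: L=foxtrot=BASE, R=charlie -> take RIGHT -> charlie
i=3: L=charlie, R=alpha=BASE -> take LEFT -> charlie
i=4: L=bravo R=bravo -> agree -> bravo
i=5: L=charlie=BASE, R=alpha -> take RIGHT -> alpha
i=6: L=delta, R=hotel=BASE -> take LEFT -> delta
Conflict count: 0

Answer: 0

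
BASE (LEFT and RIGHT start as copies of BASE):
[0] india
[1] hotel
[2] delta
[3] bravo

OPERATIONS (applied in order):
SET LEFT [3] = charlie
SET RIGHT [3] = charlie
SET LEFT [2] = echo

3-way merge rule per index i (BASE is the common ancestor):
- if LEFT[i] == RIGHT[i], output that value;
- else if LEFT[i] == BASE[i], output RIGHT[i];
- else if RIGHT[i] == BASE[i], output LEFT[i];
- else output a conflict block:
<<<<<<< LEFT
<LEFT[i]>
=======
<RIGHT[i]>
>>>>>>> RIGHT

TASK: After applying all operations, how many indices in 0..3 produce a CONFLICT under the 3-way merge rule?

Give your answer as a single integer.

Final LEFT:  [india, hotel, echo, charlie]
Final RIGHT: [india, hotel, delta, charlie]
i=0: L=india R=india -> agree -> india
i=1: L=hotel R=hotel -> agree -> hotel
i=2: L=echo, R=delta=BASE -> take LEFT -> echo
i=3: L=charlie R=charlie -> agree -> charlie
Conflict count: 0

Answer: 0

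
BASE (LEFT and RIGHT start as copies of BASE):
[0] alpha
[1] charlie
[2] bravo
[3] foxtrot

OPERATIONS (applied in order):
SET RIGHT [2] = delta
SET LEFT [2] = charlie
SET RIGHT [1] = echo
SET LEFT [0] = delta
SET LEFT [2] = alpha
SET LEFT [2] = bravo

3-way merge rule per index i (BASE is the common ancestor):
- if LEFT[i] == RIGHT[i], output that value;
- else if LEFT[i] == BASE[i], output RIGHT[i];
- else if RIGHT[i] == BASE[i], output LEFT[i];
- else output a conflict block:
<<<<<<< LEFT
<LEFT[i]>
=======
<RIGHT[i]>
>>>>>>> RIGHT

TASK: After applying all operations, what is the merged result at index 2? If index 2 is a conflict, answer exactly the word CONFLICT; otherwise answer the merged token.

Final LEFT:  [delta, charlie, bravo, foxtrot]
Final RIGHT: [alpha, echo, delta, foxtrot]
i=0: L=delta, R=alpha=BASE -> take LEFT -> delta
i=1: L=charlie=BASE, R=echo -> take RIGHT -> echo
i=2: L=bravo=BASE, R=delta -> take RIGHT -> delta
i=3: L=foxtrot R=foxtrot -> agree -> foxtrot
Index 2 -> delta

Answer: delta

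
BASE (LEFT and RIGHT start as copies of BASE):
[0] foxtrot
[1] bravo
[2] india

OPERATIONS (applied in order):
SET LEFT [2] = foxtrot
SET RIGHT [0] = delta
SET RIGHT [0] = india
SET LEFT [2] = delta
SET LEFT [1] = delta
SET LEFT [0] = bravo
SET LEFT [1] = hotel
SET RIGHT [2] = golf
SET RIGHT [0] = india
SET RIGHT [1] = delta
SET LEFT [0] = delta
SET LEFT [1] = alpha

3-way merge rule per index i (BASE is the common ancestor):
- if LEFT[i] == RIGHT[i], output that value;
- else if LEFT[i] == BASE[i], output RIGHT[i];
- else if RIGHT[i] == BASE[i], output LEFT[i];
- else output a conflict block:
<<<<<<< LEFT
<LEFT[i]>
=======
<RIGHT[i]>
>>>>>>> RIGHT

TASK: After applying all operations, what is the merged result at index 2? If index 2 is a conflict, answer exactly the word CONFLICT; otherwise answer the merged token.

Final LEFT:  [delta, alpha, delta]
Final RIGHT: [india, delta, golf]
i=0: BASE=foxtrot L=delta R=india all differ -> CONFLICT
i=1: BASE=bravo L=alpha R=delta all differ -> CONFLICT
i=2: BASE=india L=delta R=golf all differ -> CONFLICT
Index 2 -> CONFLICT

Answer: CONFLICT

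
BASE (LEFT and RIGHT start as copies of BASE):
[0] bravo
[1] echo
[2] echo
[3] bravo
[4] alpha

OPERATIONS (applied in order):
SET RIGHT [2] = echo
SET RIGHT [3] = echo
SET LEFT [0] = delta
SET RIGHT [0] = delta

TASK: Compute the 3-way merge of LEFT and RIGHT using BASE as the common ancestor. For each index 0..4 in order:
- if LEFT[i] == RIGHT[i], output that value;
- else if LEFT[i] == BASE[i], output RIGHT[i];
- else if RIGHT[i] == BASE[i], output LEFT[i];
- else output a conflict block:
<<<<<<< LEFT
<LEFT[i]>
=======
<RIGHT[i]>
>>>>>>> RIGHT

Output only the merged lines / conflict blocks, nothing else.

Final LEFT:  [delta, echo, echo, bravo, alpha]
Final RIGHT: [delta, echo, echo, echo, alpha]
i=0: L=delta R=delta -> agree -> delta
i=1: L=echo R=echo -> agree -> echo
i=2: L=echo R=echo -> agree -> echo
i=3: L=bravo=BASE, R=echo -> take RIGHT -> echo
i=4: L=alpha R=alpha -> agree -> alpha

Answer: delta
echo
echo
echo
alpha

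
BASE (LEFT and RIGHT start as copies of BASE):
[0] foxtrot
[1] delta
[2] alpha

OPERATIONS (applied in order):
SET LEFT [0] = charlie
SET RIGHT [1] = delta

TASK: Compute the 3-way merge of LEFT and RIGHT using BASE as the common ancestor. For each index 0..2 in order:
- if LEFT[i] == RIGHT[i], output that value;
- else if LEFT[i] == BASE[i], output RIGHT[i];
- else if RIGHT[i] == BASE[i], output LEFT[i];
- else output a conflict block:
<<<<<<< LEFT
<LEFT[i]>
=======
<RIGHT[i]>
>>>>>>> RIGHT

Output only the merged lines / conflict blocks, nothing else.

Answer: charlie
delta
alpha

Derivation:
Final LEFT:  [charlie, delta, alpha]
Final RIGHT: [foxtrot, delta, alpha]
i=0: L=charlie, R=foxtrot=BASE -> take LEFT -> charlie
i=1: L=delta R=delta -> agree -> delta
i=2: L=alpha R=alpha -> agree -> alpha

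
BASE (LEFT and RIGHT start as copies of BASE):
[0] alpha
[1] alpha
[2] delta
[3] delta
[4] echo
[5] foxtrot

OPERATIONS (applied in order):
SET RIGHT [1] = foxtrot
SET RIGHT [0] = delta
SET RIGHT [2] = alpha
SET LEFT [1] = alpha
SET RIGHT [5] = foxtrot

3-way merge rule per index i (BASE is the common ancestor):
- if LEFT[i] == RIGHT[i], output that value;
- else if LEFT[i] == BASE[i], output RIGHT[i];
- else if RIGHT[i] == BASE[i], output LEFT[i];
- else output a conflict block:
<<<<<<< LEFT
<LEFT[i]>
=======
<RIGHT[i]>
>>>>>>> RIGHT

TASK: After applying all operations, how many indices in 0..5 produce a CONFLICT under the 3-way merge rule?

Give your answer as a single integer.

Final LEFT:  [alpha, alpha, delta, delta, echo, foxtrot]
Final RIGHT: [delta, foxtrot, alpha, delta, echo, foxtrot]
i=0: L=alpha=BASE, R=delta -> take RIGHT -> delta
i=1: L=alpha=BASE, R=foxtrot -> take RIGHT -> foxtrot
i=2: L=delta=BASE, R=alpha -> take RIGHT -> alpha
i=3: L=delta R=delta -> agree -> delta
i=4: L=echo R=echo -> agree -> echo
i=5: L=foxtrot R=foxtrot -> agree -> foxtrot
Conflict count: 0

Answer: 0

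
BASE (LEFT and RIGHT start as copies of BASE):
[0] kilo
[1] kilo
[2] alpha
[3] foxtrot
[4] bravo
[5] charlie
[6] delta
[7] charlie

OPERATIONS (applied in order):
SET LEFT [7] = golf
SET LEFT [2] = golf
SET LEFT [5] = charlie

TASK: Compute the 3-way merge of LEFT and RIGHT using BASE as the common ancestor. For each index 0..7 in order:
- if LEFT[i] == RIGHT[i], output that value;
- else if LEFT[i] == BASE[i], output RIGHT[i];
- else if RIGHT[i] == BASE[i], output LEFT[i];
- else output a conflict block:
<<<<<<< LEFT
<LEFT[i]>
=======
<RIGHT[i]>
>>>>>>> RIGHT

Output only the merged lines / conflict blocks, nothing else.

Final LEFT:  [kilo, kilo, golf, foxtrot, bravo, charlie, delta, golf]
Final RIGHT: [kilo, kilo, alpha, foxtrot, bravo, charlie, delta, charlie]
i=0: L=kilo R=kilo -> agree -> kilo
i=1: L=kilo R=kilo -> agree -> kilo
i=2: L=golf, R=alpha=BASE -> take LEFT -> golf
i=3: L=foxtrot R=foxtrot -> agree -> foxtrot
i=4: L=bravo R=bravo -> agree -> bravo
i=5: L=charlie R=charlie -> agree -> charlie
i=6: L=delta R=delta -> agree -> delta
i=7: L=golf, R=charlie=BASE -> take LEFT -> golf

Answer: kilo
kilo
golf
foxtrot
bravo
charlie
delta
golf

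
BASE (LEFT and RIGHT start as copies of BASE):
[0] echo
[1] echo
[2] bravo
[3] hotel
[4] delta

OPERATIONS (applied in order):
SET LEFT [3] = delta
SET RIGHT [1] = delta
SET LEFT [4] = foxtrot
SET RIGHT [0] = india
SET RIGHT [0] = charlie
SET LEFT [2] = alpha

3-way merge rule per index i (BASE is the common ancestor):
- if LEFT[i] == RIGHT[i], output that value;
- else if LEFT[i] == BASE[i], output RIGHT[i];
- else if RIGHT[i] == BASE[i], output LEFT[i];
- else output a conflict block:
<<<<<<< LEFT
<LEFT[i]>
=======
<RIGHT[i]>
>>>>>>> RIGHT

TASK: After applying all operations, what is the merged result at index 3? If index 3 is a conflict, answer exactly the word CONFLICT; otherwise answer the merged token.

Final LEFT:  [echo, echo, alpha, delta, foxtrot]
Final RIGHT: [charlie, delta, bravo, hotel, delta]
i=0: L=echo=BASE, R=charlie -> take RIGHT -> charlie
i=1: L=echo=BASE, R=delta -> take RIGHT -> delta
i=2: L=alpha, R=bravo=BASE -> take LEFT -> alpha
i=3: L=delta, R=hotel=BASE -> take LEFT -> delta
i=4: L=foxtrot, R=delta=BASE -> take LEFT -> foxtrot
Index 3 -> delta

Answer: delta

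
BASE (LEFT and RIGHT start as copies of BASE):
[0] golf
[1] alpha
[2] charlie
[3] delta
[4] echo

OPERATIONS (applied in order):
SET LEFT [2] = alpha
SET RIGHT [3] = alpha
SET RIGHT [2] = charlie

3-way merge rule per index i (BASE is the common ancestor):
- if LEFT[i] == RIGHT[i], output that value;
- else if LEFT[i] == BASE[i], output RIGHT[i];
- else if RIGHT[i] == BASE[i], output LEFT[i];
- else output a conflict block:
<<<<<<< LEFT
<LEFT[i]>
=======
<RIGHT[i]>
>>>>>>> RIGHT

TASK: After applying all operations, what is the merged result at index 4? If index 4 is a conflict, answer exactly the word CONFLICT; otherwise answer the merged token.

Answer: echo

Derivation:
Final LEFT:  [golf, alpha, alpha, delta, echo]
Final RIGHT: [golf, alpha, charlie, alpha, echo]
i=0: L=golf R=golf -> agree -> golf
i=1: L=alpha R=alpha -> agree -> alpha
i=2: L=alpha, R=charlie=BASE -> take LEFT -> alpha
i=3: L=delta=BASE, R=alpha -> take RIGHT -> alpha
i=4: L=echo R=echo -> agree -> echo
Index 4 -> echo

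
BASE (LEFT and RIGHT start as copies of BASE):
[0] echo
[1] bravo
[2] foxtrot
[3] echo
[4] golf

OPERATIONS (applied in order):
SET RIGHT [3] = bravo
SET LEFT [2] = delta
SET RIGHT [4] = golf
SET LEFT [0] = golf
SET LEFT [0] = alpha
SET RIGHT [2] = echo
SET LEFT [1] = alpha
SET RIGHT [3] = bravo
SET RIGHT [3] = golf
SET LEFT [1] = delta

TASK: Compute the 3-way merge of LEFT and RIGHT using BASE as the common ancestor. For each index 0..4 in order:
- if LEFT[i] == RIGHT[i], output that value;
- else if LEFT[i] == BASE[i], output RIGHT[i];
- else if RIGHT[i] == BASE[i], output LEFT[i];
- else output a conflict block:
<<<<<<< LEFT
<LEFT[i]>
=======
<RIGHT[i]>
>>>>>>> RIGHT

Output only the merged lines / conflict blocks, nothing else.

Final LEFT:  [alpha, delta, delta, echo, golf]
Final RIGHT: [echo, bravo, echo, golf, golf]
i=0: L=alpha, R=echo=BASE -> take LEFT -> alpha
i=1: L=delta, R=bravo=BASE -> take LEFT -> delta
i=2: BASE=foxtrot L=delta R=echo all differ -> CONFLICT
i=3: L=echo=BASE, R=golf -> take RIGHT -> golf
i=4: L=golf R=golf -> agree -> golf

Answer: alpha
delta
<<<<<<< LEFT
delta
=======
echo
>>>>>>> RIGHT
golf
golf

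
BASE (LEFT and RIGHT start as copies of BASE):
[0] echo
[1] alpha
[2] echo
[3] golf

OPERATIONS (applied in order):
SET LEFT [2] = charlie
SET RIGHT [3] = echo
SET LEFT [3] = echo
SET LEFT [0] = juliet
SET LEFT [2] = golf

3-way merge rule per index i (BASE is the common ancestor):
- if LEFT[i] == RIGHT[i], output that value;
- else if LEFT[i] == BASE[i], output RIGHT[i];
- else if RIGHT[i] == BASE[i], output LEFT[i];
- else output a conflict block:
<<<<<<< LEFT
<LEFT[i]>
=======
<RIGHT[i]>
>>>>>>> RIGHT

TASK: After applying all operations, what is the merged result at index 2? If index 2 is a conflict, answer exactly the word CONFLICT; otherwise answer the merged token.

Final LEFT:  [juliet, alpha, golf, echo]
Final RIGHT: [echo, alpha, echo, echo]
i=0: L=juliet, R=echo=BASE -> take LEFT -> juliet
i=1: L=alpha R=alpha -> agree -> alpha
i=2: L=golf, R=echo=BASE -> take LEFT -> golf
i=3: L=echo R=echo -> agree -> echo
Index 2 -> golf

Answer: golf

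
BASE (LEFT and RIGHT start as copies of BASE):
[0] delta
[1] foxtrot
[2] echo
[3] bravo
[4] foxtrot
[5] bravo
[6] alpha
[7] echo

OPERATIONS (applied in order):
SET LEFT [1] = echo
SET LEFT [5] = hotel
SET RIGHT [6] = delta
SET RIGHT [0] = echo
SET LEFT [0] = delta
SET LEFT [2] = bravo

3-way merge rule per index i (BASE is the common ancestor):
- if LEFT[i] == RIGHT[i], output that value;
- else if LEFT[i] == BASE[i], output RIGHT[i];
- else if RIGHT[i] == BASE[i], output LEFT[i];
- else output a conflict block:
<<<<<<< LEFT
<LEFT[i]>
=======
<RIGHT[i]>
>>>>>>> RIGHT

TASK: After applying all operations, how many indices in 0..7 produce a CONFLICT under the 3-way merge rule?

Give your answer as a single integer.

Final LEFT:  [delta, echo, bravo, bravo, foxtrot, hotel, alpha, echo]
Final RIGHT: [echo, foxtrot, echo, bravo, foxtrot, bravo, delta, echo]
i=0: L=delta=BASE, R=echo -> take RIGHT -> echo
i=1: L=echo, R=foxtrot=BASE -> take LEFT -> echo
i=2: L=bravo, R=echo=BASE -> take LEFT -> bravo
i=3: L=bravo R=bravo -> agree -> bravo
i=4: L=foxtrot R=foxtrot -> agree -> foxtrot
i=5: L=hotel, R=bravo=BASE -> take LEFT -> hotel
i=6: L=alpha=BASE, R=delta -> take RIGHT -> delta
i=7: L=echo R=echo -> agree -> echo
Conflict count: 0

Answer: 0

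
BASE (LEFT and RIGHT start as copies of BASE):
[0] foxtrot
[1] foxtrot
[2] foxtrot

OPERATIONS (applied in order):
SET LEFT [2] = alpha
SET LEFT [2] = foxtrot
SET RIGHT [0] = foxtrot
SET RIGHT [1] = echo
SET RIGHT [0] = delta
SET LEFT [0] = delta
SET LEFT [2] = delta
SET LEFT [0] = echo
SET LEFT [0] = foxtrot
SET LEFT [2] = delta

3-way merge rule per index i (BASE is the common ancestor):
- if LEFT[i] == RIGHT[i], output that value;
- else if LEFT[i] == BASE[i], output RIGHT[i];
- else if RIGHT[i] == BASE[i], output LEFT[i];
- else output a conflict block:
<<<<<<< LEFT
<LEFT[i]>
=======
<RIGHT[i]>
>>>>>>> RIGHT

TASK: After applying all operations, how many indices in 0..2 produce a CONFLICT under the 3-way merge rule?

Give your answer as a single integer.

Answer: 0

Derivation:
Final LEFT:  [foxtrot, foxtrot, delta]
Final RIGHT: [delta, echo, foxtrot]
i=0: L=foxtrot=BASE, R=delta -> take RIGHT -> delta
i=1: L=foxtrot=BASE, R=echo -> take RIGHT -> echo
i=2: L=delta, R=foxtrot=BASE -> take LEFT -> delta
Conflict count: 0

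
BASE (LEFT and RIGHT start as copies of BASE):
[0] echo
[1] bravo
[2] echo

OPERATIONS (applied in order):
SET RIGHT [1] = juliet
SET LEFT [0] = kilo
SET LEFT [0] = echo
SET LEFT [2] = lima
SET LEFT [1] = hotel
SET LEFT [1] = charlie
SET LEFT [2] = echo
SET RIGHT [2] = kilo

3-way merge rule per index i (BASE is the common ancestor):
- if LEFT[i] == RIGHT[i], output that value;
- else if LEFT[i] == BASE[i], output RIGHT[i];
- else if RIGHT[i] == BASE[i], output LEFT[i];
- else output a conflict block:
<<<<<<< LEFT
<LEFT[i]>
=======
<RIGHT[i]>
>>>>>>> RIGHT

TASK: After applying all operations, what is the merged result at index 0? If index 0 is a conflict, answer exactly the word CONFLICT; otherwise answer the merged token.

Final LEFT:  [echo, charlie, echo]
Final RIGHT: [echo, juliet, kilo]
i=0: L=echo R=echo -> agree -> echo
i=1: BASE=bravo L=charlie R=juliet all differ -> CONFLICT
i=2: L=echo=BASE, R=kilo -> take RIGHT -> kilo
Index 0 -> echo

Answer: echo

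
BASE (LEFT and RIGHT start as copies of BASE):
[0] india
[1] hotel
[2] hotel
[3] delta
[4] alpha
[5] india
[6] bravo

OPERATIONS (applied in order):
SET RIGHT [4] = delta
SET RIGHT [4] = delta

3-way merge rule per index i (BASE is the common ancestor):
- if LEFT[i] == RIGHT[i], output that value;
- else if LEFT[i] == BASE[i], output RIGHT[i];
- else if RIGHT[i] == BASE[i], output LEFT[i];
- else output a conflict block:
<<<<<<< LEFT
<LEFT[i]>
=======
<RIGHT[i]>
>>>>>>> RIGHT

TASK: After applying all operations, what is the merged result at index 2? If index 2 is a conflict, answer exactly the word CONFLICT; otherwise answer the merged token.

Answer: hotel

Derivation:
Final LEFT:  [india, hotel, hotel, delta, alpha, india, bravo]
Final RIGHT: [india, hotel, hotel, delta, delta, india, bravo]
i=0: L=india R=india -> agree -> india
i=1: L=hotel R=hotel -> agree -> hotel
i=2: L=hotel R=hotel -> agree -> hotel
i=3: L=delta R=delta -> agree -> delta
i=4: L=alpha=BASE, R=delta -> take RIGHT -> delta
i=5: L=india R=india -> agree -> india
i=6: L=bravo R=bravo -> agree -> bravo
Index 2 -> hotel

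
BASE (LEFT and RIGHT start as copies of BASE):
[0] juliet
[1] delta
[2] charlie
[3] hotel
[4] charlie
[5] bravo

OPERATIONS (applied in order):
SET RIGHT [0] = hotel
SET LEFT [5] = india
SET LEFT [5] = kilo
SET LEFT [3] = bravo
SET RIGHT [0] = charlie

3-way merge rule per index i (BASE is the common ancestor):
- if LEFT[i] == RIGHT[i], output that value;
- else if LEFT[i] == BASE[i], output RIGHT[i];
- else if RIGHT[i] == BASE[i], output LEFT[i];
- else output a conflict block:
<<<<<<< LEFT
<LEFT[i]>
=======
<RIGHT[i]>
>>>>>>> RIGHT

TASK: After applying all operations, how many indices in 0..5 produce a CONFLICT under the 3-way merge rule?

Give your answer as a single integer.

Answer: 0

Derivation:
Final LEFT:  [juliet, delta, charlie, bravo, charlie, kilo]
Final RIGHT: [charlie, delta, charlie, hotel, charlie, bravo]
i=0: L=juliet=BASE, R=charlie -> take RIGHT -> charlie
i=1: L=delta R=delta -> agree -> delta
i=2: L=charlie R=charlie -> agree -> charlie
i=3: L=bravo, R=hotel=BASE -> take LEFT -> bravo
i=4: L=charlie R=charlie -> agree -> charlie
i=5: L=kilo, R=bravo=BASE -> take LEFT -> kilo
Conflict count: 0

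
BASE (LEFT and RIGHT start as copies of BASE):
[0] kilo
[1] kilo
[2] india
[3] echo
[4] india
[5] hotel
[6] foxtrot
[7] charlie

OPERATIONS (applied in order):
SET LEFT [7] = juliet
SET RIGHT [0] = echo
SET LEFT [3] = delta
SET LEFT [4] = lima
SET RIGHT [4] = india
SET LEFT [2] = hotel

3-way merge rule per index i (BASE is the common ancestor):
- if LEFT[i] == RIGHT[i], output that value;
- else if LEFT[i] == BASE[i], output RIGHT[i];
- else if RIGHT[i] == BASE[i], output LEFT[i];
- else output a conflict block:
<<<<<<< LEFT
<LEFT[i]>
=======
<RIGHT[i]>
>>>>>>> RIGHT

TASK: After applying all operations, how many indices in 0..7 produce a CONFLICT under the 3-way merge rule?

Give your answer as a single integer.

Final LEFT:  [kilo, kilo, hotel, delta, lima, hotel, foxtrot, juliet]
Final RIGHT: [echo, kilo, india, echo, india, hotel, foxtrot, charlie]
i=0: L=kilo=BASE, R=echo -> take RIGHT -> echo
i=1: L=kilo R=kilo -> agree -> kilo
i=2: L=hotel, R=india=BASE -> take LEFT -> hotel
i=3: L=delta, R=echo=BASE -> take LEFT -> delta
i=4: L=lima, R=india=BASE -> take LEFT -> lima
i=5: L=hotel R=hotel -> agree -> hotel
i=6: L=foxtrot R=foxtrot -> agree -> foxtrot
i=7: L=juliet, R=charlie=BASE -> take LEFT -> juliet
Conflict count: 0

Answer: 0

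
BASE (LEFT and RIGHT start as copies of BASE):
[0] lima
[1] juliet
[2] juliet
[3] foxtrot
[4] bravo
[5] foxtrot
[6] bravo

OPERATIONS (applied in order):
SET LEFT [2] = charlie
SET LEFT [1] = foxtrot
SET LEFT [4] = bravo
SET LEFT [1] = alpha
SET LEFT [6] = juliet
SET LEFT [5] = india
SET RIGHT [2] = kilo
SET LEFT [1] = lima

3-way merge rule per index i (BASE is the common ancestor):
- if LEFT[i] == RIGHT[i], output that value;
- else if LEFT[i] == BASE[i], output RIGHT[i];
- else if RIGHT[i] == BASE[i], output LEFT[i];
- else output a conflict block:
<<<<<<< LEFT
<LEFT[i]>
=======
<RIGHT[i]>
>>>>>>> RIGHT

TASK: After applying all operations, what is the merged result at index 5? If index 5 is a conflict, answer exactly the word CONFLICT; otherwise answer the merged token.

Final LEFT:  [lima, lima, charlie, foxtrot, bravo, india, juliet]
Final RIGHT: [lima, juliet, kilo, foxtrot, bravo, foxtrot, bravo]
i=0: L=lima R=lima -> agree -> lima
i=1: L=lima, R=juliet=BASE -> take LEFT -> lima
i=2: BASE=juliet L=charlie R=kilo all differ -> CONFLICT
i=3: L=foxtrot R=foxtrot -> agree -> foxtrot
i=4: L=bravo R=bravo -> agree -> bravo
i=5: L=india, R=foxtrot=BASE -> take LEFT -> india
i=6: L=juliet, R=bravo=BASE -> take LEFT -> juliet
Index 5 -> india

Answer: india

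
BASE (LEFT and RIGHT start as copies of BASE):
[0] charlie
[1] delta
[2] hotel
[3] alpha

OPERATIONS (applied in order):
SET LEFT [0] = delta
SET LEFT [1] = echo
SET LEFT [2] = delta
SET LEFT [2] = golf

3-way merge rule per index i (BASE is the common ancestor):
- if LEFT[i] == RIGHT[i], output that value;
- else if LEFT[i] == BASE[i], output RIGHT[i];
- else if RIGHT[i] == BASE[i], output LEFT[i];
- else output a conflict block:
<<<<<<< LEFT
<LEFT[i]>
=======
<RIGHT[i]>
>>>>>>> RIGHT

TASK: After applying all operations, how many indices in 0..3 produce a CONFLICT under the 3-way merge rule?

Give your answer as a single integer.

Answer: 0

Derivation:
Final LEFT:  [delta, echo, golf, alpha]
Final RIGHT: [charlie, delta, hotel, alpha]
i=0: L=delta, R=charlie=BASE -> take LEFT -> delta
i=1: L=echo, R=delta=BASE -> take LEFT -> echo
i=2: L=golf, R=hotel=BASE -> take LEFT -> golf
i=3: L=alpha R=alpha -> agree -> alpha
Conflict count: 0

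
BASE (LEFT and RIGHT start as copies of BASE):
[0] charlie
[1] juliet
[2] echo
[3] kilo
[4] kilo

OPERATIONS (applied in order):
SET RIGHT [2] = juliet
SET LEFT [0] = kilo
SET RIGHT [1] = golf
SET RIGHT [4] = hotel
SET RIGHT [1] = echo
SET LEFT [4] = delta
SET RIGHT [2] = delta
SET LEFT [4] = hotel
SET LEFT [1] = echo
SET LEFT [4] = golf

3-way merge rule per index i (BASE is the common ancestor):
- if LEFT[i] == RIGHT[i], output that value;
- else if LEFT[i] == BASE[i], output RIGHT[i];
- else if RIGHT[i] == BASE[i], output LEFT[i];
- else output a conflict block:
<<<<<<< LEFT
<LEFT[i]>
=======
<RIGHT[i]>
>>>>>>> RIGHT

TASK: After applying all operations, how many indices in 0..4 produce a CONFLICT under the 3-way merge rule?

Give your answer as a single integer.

Answer: 1

Derivation:
Final LEFT:  [kilo, echo, echo, kilo, golf]
Final RIGHT: [charlie, echo, delta, kilo, hotel]
i=0: L=kilo, R=charlie=BASE -> take LEFT -> kilo
i=1: L=echo R=echo -> agree -> echo
i=2: L=echo=BASE, R=delta -> take RIGHT -> delta
i=3: L=kilo R=kilo -> agree -> kilo
i=4: BASE=kilo L=golf R=hotel all differ -> CONFLICT
Conflict count: 1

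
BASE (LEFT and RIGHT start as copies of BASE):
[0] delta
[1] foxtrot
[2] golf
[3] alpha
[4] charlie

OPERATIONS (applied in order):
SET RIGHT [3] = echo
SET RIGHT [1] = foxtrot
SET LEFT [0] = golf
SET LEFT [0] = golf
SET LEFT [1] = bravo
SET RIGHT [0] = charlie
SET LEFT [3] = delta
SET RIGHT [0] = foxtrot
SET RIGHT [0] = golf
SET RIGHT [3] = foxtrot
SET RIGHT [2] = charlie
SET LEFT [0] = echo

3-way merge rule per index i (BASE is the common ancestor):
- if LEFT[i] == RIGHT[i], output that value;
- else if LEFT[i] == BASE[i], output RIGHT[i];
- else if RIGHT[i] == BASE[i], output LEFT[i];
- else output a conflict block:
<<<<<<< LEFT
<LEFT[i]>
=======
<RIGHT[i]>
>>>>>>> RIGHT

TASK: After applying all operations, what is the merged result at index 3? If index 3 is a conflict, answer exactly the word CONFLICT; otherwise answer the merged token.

Answer: CONFLICT

Derivation:
Final LEFT:  [echo, bravo, golf, delta, charlie]
Final RIGHT: [golf, foxtrot, charlie, foxtrot, charlie]
i=0: BASE=delta L=echo R=golf all differ -> CONFLICT
i=1: L=bravo, R=foxtrot=BASE -> take LEFT -> bravo
i=2: L=golf=BASE, R=charlie -> take RIGHT -> charlie
i=3: BASE=alpha L=delta R=foxtrot all differ -> CONFLICT
i=4: L=charlie R=charlie -> agree -> charlie
Index 3 -> CONFLICT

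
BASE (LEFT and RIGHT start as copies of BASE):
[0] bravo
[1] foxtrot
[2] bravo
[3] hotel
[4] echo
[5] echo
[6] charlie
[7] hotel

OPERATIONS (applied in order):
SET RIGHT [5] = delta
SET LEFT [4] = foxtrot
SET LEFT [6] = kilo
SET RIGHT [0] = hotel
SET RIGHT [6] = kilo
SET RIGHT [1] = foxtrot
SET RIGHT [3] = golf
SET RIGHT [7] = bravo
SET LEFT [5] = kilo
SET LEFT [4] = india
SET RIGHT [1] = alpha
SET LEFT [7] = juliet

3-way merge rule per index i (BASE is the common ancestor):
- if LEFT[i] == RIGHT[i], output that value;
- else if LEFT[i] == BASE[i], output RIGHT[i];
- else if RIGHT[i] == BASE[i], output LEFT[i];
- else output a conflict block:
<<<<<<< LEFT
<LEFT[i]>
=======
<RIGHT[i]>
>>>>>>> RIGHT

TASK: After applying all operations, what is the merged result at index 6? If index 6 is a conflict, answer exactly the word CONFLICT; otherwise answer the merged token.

Answer: kilo

Derivation:
Final LEFT:  [bravo, foxtrot, bravo, hotel, india, kilo, kilo, juliet]
Final RIGHT: [hotel, alpha, bravo, golf, echo, delta, kilo, bravo]
i=0: L=bravo=BASE, R=hotel -> take RIGHT -> hotel
i=1: L=foxtrot=BASE, R=alpha -> take RIGHT -> alpha
i=2: L=bravo R=bravo -> agree -> bravo
i=3: L=hotel=BASE, R=golf -> take RIGHT -> golf
i=4: L=india, R=echo=BASE -> take LEFT -> india
i=5: BASE=echo L=kilo R=delta all differ -> CONFLICT
i=6: L=kilo R=kilo -> agree -> kilo
i=7: BASE=hotel L=juliet R=bravo all differ -> CONFLICT
Index 6 -> kilo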